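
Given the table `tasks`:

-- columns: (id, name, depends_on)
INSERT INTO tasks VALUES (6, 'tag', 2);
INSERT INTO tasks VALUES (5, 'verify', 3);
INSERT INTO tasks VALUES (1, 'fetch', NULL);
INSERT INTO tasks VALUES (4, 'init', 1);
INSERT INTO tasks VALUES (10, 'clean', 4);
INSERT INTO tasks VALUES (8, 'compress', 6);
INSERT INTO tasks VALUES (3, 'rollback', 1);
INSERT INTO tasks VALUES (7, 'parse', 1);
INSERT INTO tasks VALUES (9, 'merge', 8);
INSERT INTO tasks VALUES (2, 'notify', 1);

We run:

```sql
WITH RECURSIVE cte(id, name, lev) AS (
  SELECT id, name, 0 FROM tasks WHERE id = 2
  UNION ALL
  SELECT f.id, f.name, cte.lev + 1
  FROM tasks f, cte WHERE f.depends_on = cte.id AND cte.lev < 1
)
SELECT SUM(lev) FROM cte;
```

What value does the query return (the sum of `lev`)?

Base: id=2 (notify) at lev 0.
Iteration 1: rows with depends_on in {2} -> tag (id 6, lev 1).
Iteration 2: lev < 1 fails for all current rows; recursion stops.
SUM(lev) = 0 + 1 = 1.

1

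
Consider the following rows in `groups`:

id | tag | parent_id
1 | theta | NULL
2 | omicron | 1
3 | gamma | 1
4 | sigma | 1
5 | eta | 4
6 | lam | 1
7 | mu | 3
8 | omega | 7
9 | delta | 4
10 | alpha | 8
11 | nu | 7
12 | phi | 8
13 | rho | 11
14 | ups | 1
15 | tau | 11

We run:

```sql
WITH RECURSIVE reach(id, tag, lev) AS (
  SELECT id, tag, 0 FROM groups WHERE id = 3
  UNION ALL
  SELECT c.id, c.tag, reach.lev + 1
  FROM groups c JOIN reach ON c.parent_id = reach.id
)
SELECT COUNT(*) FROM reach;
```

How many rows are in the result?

8

Base: id=3 (gamma) at lev 0.
Iteration 1: rows with parent_id in {3} -> mu (id 7, lev 1).
Iteration 2: rows with parent_id in {7} -> omega (id 8, lev 2), nu (id 11, lev 2).
Iteration 3: rows with parent_id in {8,11} -> alpha (id 10, lev 3), phi (id 12, lev 3), rho (id 13, lev 3), tau (id 15, lev 3).
Iteration 4: no rows with parent_id in {10,12,13,15}; recursion stops.
Total rows emitted: 8.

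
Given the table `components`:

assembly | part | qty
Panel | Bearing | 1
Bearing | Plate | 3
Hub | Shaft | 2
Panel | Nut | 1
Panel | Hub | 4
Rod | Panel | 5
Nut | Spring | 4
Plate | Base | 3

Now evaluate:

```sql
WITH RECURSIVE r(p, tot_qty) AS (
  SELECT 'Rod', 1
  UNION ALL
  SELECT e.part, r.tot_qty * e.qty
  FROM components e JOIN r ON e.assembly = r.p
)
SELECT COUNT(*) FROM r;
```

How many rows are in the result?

9

Base: (Rod, tot_qty=1).
Iteration 1: components of {Rod} -> Panel = 1*5 = 5.
Iteration 2: components of {Panel} -> Bearing = 5*1 = 5, Hub = 5*4 = 20, Nut = 5*1 = 5.
Iteration 3: components of {Bearing,Hub,Nut} -> Plate = 5*3 = 15, Shaft = 20*2 = 40, Spring = 5*4 = 20.
Iteration 4: components of {Plate,Shaft,Spring} -> Base = 15*3 = 45.
Iteration 5: no further components; recursion stops.
Total rows emitted: 9.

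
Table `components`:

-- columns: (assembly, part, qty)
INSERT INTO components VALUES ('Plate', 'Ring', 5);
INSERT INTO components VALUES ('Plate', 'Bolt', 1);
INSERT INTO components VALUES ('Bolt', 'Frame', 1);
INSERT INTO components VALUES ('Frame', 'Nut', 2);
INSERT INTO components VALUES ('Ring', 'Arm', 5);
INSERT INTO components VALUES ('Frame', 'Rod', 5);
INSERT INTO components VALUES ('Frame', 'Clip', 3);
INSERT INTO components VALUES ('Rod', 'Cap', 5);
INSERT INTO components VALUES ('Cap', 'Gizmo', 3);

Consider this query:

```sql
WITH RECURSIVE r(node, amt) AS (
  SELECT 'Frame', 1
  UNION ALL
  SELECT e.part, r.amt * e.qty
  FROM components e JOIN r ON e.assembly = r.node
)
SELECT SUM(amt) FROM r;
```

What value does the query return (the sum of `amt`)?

111

Base: (Frame, amt=1).
Iteration 1: components of {Frame} -> Clip = 1*3 = 3, Nut = 1*2 = 2, Rod = 1*5 = 5.
Iteration 2: components of {Clip,Nut,Rod} -> Cap = 5*5 = 25.
Iteration 3: components of {Cap} -> Gizmo = 25*3 = 75.
Iteration 4: no further components; recursion stops.
SUM(amt) = 1 + 2 + 5 + 3 + 25 + 75 = 111.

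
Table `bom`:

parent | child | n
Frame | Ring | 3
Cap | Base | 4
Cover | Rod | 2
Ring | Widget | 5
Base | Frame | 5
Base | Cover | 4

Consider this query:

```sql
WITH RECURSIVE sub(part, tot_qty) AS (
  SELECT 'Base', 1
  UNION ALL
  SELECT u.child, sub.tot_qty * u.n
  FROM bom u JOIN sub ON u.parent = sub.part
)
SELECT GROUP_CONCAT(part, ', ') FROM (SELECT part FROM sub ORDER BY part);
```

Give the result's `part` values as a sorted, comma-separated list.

Base: (Base, tot_qty=1).
Iteration 1: components of {Base} -> Cover = 1*4 = 4, Frame = 1*5 = 5.
Iteration 2: components of {Cover,Frame} -> Ring = 5*3 = 15, Rod = 4*2 = 8.
Iteration 3: components of {Ring,Rod} -> Widget = 15*5 = 75.
Iteration 4: no further components; recursion stops.

Base, Cover, Frame, Ring, Rod, Widget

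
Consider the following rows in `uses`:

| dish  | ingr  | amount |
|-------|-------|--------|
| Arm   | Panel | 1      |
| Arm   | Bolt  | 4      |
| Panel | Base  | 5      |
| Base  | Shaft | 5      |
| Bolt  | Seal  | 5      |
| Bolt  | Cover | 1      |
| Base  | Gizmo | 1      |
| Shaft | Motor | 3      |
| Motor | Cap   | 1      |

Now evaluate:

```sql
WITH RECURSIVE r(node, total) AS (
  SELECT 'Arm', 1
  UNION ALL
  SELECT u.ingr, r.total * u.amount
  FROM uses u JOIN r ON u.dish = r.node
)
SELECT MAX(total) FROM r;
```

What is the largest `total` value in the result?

75

Base: (Arm, total=1).
Iteration 1: components of {Arm} -> Bolt = 1*4 = 4, Panel = 1*1 = 1.
Iteration 2: components of {Bolt,Panel} -> Base = 1*5 = 5, Cover = 4*1 = 4, Seal = 4*5 = 20.
Iteration 3: components of {Base,Cover,Seal} -> Gizmo = 5*1 = 5, Shaft = 5*5 = 25.
Iteration 4: components of {Gizmo,Shaft} -> Motor = 25*3 = 75.
Iteration 5: components of {Motor} -> Cap = 75*1 = 75.
Iteration 6: no further components; recursion stops.
total values: 1, 1, 4, 5, 20, 4, 25, 5, 75, 75; the maximum is 75.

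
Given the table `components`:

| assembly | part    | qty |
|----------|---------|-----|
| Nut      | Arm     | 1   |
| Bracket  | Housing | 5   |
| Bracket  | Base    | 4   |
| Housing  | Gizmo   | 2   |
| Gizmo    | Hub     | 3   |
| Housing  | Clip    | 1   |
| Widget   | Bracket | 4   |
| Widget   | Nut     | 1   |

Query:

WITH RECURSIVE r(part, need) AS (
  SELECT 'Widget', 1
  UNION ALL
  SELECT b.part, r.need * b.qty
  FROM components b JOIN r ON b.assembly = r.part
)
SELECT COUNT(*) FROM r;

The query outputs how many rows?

Base: (Widget, need=1).
Iteration 1: components of {Widget} -> Bracket = 1*4 = 4, Nut = 1*1 = 1.
Iteration 2: components of {Bracket,Nut} -> Arm = 1*1 = 1, Base = 4*4 = 16, Housing = 4*5 = 20.
Iteration 3: components of {Arm,Base,Housing} -> Clip = 20*1 = 20, Gizmo = 20*2 = 40.
Iteration 4: components of {Clip,Gizmo} -> Hub = 40*3 = 120.
Iteration 5: no further components; recursion stops.
Total rows emitted: 9.

9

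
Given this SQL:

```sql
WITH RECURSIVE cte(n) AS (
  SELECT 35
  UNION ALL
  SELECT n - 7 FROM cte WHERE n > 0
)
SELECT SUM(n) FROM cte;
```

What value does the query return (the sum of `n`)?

105

Base: n=35.
Iteration 1: 35 > 0 holds -> n = 35 - 7 = 28.
Iteration 2: 28 > 0 holds -> n = 28 - 7 = 21.
Iteration 3: 21 > 0 holds -> n = 21 - 7 = 14.
Iteration 4: 14 > 0 holds -> n = 14 - 7 = 7.
Iteration 5: 7 > 0 holds -> n = 7 - 7 = 0.
Iteration 6: 0 > 0 fails; recursion stops.
SUM(n) = 35 + 28 + 21 + 14 + 7 + 0 = 105.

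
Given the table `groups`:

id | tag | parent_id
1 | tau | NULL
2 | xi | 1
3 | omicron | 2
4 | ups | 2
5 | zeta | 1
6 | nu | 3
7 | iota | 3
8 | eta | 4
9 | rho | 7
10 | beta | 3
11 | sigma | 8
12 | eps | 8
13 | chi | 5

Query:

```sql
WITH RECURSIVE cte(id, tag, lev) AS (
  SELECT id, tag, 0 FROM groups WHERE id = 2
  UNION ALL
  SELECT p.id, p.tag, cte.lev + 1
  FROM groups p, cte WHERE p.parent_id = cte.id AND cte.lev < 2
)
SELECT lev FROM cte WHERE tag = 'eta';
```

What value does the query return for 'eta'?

2

Base: id=2 (xi) at lev 0.
Iteration 1: rows with parent_id in {2} -> omicron (id 3, lev 1), ups (id 4, lev 1).
Iteration 2: rows with parent_id in {3,4} -> nu (id 6, lev 2), iota (id 7, lev 2), eta (id 8, lev 2), beta (id 10, lev 2).
Iteration 3: lev < 2 fails for all current rows; recursion stops.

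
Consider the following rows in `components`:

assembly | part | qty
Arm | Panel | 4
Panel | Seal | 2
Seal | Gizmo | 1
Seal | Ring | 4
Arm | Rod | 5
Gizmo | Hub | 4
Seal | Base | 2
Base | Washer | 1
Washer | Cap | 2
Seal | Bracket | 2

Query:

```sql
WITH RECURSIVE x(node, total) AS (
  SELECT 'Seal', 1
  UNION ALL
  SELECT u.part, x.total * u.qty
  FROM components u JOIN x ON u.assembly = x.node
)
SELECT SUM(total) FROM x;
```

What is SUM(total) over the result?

Base: (Seal, total=1).
Iteration 1: components of {Seal} -> Base = 1*2 = 2, Bracket = 1*2 = 2, Gizmo = 1*1 = 1, Ring = 1*4 = 4.
Iteration 2: components of {Base,Bracket,Gizmo,Ring} -> Hub = 1*4 = 4, Washer = 2*1 = 2.
Iteration 3: components of {Hub,Washer} -> Cap = 2*2 = 4.
Iteration 4: no further components; recursion stops.
SUM(total) = 1 + 1 + 4 + 2 + 2 + 4 + 2 + 4 = 20.

20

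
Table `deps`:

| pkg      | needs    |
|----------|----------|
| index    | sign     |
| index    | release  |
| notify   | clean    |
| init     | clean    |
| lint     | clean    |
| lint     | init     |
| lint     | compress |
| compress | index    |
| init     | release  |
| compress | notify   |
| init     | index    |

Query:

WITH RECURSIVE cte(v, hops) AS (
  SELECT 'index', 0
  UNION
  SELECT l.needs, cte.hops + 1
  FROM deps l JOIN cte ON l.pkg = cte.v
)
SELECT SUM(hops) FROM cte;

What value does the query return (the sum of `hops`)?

Base: (index, hops=0).
Iteration 1: edges from {index} -> (release, hops=1), (sign, hops=1).
Iteration 2: no outgoing edges from {release,sign}; recursion stops.
SUM(hops) = 0 + 1 + 1 = 2.

2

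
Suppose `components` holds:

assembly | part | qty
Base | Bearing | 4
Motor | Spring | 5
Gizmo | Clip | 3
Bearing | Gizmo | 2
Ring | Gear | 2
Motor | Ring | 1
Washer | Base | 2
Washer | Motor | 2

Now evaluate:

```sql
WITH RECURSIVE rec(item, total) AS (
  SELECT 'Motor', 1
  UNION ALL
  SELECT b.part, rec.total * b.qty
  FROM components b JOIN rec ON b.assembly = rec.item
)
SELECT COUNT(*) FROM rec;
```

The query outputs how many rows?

4

Base: (Motor, total=1).
Iteration 1: components of {Motor} -> Ring = 1*1 = 1, Spring = 1*5 = 5.
Iteration 2: components of {Ring,Spring} -> Gear = 1*2 = 2.
Iteration 3: no further components; recursion stops.
Total rows emitted: 4.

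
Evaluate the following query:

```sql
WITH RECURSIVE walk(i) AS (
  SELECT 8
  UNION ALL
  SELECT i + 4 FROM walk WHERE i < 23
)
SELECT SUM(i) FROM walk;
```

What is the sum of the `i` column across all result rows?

80

Base: i=8.
Iteration 1: 8 < 23 holds -> i = 8 + 4 = 12.
Iteration 2: 12 < 23 holds -> i = 12 + 4 = 16.
Iteration 3: 16 < 23 holds -> i = 16 + 4 = 20.
Iteration 4: 20 < 23 holds -> i = 20 + 4 = 24.
Iteration 5: 24 < 23 fails; recursion stops.
SUM(i) = 8 + 12 + 16 + 20 + 24 = 80.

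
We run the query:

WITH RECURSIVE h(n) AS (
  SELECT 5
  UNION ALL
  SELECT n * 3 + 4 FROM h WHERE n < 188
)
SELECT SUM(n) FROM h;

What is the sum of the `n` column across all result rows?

Base: n=5.
Iteration 1: 5 < 188 holds -> n = 5 * 3 + 4 = 19.
Iteration 2: 19 < 188 holds -> n = 19 * 3 + 4 = 61.
Iteration 3: 61 < 188 holds -> n = 61 * 3 + 4 = 187.
Iteration 4: 187 < 188 holds -> n = 187 * 3 + 4 = 565.
Iteration 5: 565 < 188 fails; recursion stops.
SUM(n) = 5 + 19 + 61 + 187 + 565 = 837.

837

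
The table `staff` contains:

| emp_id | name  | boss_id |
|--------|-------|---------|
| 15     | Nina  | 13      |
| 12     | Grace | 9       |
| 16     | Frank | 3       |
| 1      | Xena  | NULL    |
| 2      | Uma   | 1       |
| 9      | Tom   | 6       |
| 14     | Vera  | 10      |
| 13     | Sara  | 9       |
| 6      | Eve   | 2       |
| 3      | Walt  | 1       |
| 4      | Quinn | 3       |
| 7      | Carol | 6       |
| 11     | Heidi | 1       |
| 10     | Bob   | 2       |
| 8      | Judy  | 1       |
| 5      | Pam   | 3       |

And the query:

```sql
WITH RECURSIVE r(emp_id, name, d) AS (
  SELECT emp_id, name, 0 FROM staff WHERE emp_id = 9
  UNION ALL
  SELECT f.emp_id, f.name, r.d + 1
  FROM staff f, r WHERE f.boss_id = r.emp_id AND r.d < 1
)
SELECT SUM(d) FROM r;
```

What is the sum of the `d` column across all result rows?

Base: emp_id=9 (Tom) at d 0.
Iteration 1: rows with boss_id in {9} -> Grace (id 12, d 1), Sara (id 13, d 1).
Iteration 2: d < 1 fails for all current rows; recursion stops.
SUM(d) = 0 + 1 + 1 = 2.

2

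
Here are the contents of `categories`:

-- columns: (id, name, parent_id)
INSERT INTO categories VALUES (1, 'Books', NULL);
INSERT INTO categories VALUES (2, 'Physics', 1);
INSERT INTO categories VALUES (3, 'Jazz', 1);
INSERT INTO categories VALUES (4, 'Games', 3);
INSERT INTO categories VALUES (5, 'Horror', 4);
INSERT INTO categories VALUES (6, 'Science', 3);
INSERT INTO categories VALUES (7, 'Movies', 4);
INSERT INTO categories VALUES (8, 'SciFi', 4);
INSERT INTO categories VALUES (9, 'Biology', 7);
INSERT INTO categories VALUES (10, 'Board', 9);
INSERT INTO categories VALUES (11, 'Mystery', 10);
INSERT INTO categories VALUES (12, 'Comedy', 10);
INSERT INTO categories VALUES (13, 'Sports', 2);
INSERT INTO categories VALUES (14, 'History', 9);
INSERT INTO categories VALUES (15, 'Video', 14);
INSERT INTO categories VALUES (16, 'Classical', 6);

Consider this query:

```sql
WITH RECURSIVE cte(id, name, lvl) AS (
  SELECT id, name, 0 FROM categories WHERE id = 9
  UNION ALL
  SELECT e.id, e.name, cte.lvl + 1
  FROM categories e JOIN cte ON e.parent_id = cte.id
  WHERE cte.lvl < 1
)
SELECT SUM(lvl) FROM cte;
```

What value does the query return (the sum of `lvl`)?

Base: id=9 (Biology) at lvl 0.
Iteration 1: rows with parent_id in {9} -> Board (id 10, lvl 1), History (id 14, lvl 1).
Iteration 2: lvl < 1 fails for all current rows; recursion stops.
SUM(lvl) = 0 + 1 + 1 = 2.

2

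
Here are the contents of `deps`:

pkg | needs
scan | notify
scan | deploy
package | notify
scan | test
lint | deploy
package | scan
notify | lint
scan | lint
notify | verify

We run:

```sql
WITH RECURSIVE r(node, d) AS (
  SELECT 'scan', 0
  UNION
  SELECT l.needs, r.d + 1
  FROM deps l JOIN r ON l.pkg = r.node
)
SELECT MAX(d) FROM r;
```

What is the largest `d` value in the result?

Base: (scan, d=0).
Iteration 1: edges from {scan} -> (deploy, d=1), (lint, d=1), (notify, d=1), (test, d=1).
Iteration 2: edges from {deploy,lint,notify,test} -> (deploy, d=2), (lint, d=2), (verify, d=2).
Iteration 3: edges from {deploy,lint,verify} -> (deploy, d=3).
Iteration 4: no outgoing edges from {deploy}; recursion stops.
d values: 0, 1, 1, 1, 1, 2, 2, 2, 3; the maximum is 3.

3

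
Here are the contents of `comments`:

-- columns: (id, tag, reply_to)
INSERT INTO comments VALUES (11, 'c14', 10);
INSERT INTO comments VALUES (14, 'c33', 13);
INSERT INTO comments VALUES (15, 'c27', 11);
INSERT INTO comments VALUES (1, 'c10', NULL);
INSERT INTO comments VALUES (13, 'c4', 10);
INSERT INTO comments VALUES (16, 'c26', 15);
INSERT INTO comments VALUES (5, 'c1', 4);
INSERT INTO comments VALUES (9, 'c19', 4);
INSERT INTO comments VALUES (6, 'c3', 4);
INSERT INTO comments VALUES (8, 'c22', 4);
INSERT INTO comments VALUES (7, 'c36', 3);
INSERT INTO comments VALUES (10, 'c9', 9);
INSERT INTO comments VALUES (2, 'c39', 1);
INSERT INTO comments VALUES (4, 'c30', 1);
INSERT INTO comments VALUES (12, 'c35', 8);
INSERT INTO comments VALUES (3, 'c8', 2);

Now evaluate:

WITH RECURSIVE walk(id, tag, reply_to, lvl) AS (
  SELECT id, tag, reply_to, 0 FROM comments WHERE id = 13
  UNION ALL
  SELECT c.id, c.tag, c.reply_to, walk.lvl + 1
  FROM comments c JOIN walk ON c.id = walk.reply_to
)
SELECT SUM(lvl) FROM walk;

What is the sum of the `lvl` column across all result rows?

10

Base: id=13 (c4), reply_to=10, lvl 0.
Iteration 1: join on id=10 -> c9 (id 10, reply_to=9, lvl 1).
Iteration 2: join on id=9 -> c19 (id 9, reply_to=4, lvl 2).
Iteration 3: join on id=4 -> c30 (id 4, reply_to=1, lvl 3).
Iteration 4: join on id=1 -> c10 (id 1, reply_to=NULL, lvl 4).
Iteration 5: reply_to is NULL; no match; recursion stops.
SUM(lvl) = 0 + 1 + 2 + 3 + 4 = 10.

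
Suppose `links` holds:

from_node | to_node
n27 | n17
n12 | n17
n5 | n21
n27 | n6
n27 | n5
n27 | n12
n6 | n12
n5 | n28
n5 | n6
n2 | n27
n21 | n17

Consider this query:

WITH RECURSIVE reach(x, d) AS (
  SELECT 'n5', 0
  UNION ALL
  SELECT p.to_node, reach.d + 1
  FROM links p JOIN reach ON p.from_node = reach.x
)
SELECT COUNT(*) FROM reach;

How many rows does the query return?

7

Base: (n5, d=0).
Iteration 1: edges from {n5} -> (n21, d=1), (n28, d=1), (n6, d=1).
Iteration 2: edges from {n21,n28,n6} -> (n12, d=2), (n17, d=2).
Iteration 3: edges from {n12,n17} -> (n17, d=3).
Iteration 4: no outgoing edges from {n17}; recursion stops.
Total rows emitted: 7.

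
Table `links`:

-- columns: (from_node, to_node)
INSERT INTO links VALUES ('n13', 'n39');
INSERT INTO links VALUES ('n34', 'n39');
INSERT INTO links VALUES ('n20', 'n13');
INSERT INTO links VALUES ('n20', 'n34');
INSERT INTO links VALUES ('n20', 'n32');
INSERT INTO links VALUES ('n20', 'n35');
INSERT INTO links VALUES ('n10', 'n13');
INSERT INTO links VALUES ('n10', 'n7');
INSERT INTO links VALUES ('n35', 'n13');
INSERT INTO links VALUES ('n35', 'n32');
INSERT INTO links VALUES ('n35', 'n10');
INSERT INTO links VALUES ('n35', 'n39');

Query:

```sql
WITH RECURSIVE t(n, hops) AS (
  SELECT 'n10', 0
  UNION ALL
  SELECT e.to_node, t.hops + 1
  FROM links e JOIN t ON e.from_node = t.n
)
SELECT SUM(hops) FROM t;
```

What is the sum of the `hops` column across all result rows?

4

Base: (n10, hops=0).
Iteration 1: edges from {n10} -> (n13, hops=1), (n7, hops=1).
Iteration 2: edges from {n13,n7} -> (n39, hops=2).
Iteration 3: no outgoing edges from {n39}; recursion stops.
SUM(hops) = 0 + 1 + 1 + 2 = 4.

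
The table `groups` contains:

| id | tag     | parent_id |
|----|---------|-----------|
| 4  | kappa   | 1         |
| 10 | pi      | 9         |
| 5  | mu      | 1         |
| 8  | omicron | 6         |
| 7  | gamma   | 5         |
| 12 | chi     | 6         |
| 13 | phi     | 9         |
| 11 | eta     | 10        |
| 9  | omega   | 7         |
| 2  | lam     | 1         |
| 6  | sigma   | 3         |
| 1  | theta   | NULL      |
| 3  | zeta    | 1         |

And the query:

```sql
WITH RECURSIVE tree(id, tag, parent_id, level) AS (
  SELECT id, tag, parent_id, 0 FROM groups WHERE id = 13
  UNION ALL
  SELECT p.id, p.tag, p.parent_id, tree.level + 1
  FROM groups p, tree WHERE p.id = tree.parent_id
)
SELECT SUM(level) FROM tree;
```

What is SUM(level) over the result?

Base: id=13 (phi), parent_id=9, level 0.
Iteration 1: join on id=9 -> omega (id 9, parent_id=7, level 1).
Iteration 2: join on id=7 -> gamma (id 7, parent_id=5, level 2).
Iteration 3: join on id=5 -> mu (id 5, parent_id=1, level 3).
Iteration 4: join on id=1 -> theta (id 1, parent_id=NULL, level 4).
Iteration 5: parent_id is NULL; no match; recursion stops.
SUM(level) = 0 + 1 + 2 + 3 + 4 = 10.

10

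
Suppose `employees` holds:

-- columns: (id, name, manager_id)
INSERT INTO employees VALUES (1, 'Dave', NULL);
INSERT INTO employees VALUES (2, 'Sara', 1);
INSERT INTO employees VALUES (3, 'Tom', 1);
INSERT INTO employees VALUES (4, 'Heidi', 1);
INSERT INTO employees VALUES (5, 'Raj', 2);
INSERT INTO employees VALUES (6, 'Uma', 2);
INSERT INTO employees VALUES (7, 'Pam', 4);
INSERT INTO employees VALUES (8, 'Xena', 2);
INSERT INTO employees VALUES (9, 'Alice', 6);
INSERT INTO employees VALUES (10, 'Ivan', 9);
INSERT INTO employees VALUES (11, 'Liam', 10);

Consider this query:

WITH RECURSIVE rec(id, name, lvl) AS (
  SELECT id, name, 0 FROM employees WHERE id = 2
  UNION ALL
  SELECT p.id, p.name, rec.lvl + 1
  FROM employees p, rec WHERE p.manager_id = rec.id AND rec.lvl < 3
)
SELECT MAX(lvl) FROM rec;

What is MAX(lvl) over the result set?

3

Base: id=2 (Sara) at lvl 0.
Iteration 1: rows with manager_id in {2} -> Raj (id 5, lvl 1), Uma (id 6, lvl 1), Xena (id 8, lvl 1).
Iteration 2: rows with manager_id in {5,6,8} -> Alice (id 9, lvl 2).
Iteration 3: rows with manager_id in {9} -> Ivan (id 10, lvl 3).
Iteration 4: lvl < 3 fails for all current rows; recursion stops.
lvl values: 0, 1, 1, 1, 2, 3; the maximum is 3.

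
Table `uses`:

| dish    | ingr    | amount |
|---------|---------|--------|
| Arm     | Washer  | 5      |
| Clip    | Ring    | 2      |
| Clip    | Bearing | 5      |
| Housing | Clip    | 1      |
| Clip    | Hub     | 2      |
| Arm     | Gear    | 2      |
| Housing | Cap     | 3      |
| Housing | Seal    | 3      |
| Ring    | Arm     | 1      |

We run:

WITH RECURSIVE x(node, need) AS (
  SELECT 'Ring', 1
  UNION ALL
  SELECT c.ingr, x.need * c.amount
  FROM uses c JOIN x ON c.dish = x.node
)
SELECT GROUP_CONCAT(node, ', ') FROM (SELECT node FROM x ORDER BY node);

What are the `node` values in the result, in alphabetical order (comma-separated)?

Arm, Gear, Ring, Washer

Base: (Ring, need=1).
Iteration 1: components of {Ring} -> Arm = 1*1 = 1.
Iteration 2: components of {Arm} -> Gear = 1*2 = 2, Washer = 1*5 = 5.
Iteration 3: no further components; recursion stops.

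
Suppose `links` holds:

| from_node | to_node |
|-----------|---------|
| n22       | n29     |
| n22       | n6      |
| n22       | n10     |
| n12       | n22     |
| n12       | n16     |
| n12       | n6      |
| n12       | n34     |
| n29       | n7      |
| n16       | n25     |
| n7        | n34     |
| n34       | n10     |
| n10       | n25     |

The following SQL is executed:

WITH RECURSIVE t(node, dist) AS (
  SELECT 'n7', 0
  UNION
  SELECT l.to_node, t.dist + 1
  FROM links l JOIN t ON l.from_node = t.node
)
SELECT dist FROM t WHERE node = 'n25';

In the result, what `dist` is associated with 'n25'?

Base: (n7, dist=0).
Iteration 1: edges from {n7} -> (n34, dist=1).
Iteration 2: edges from {n34} -> (n10, dist=2).
Iteration 3: edges from {n10} -> (n25, dist=3).
Iteration 4: no outgoing edges from {n25}; recursion stops.

3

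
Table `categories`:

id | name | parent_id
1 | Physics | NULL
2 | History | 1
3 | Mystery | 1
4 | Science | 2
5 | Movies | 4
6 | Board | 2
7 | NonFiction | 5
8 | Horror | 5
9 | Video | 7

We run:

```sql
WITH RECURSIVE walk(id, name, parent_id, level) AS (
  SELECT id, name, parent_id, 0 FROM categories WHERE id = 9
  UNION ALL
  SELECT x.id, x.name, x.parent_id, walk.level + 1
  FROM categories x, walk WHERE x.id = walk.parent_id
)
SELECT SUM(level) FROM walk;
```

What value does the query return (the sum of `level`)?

Base: id=9 (Video), parent_id=7, level 0.
Iteration 1: join on id=7 -> NonFiction (id 7, parent_id=5, level 1).
Iteration 2: join on id=5 -> Movies (id 5, parent_id=4, level 2).
Iteration 3: join on id=4 -> Science (id 4, parent_id=2, level 3).
Iteration 4: join on id=2 -> History (id 2, parent_id=1, level 4).
Iteration 5: join on id=1 -> Physics (id 1, parent_id=NULL, level 5).
Iteration 6: parent_id is NULL; no match; recursion stops.
SUM(level) = 0 + 1 + 2 + 3 + 4 + 5 = 15.

15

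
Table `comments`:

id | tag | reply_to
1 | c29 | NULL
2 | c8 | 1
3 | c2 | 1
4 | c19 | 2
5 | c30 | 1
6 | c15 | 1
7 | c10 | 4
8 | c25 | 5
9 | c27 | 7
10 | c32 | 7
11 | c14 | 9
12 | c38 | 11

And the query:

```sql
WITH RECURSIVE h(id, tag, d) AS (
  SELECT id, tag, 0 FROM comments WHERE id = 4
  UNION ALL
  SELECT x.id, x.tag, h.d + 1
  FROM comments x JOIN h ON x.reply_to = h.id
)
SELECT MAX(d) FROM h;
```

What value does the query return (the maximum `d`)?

Base: id=4 (c19) at d 0.
Iteration 1: rows with reply_to in {4} -> c10 (id 7, d 1).
Iteration 2: rows with reply_to in {7} -> c27 (id 9, d 2), c32 (id 10, d 2).
Iteration 3: rows with reply_to in {9,10} -> c14 (id 11, d 3).
Iteration 4: rows with reply_to in {11} -> c38 (id 12, d 4).
Iteration 5: no rows with reply_to in {12}; recursion stops.
d values: 0, 1, 2, 2, 3, 4; the maximum is 4.

4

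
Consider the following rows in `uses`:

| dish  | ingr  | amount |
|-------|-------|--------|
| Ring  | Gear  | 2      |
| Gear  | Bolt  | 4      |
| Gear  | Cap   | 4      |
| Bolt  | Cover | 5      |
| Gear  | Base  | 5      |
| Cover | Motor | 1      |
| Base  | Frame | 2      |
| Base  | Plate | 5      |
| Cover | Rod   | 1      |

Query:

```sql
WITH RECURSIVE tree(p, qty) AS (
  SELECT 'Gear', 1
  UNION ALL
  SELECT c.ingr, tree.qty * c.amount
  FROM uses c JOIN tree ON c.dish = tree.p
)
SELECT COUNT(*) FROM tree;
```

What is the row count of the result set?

9

Base: (Gear, qty=1).
Iteration 1: components of {Gear} -> Base = 1*5 = 5, Bolt = 1*4 = 4, Cap = 1*4 = 4.
Iteration 2: components of {Base,Bolt,Cap} -> Cover = 4*5 = 20, Frame = 5*2 = 10, Plate = 5*5 = 25.
Iteration 3: components of {Cover,Frame,Plate} -> Motor = 20*1 = 20, Rod = 20*1 = 20.
Iteration 4: no further components; recursion stops.
Total rows emitted: 9.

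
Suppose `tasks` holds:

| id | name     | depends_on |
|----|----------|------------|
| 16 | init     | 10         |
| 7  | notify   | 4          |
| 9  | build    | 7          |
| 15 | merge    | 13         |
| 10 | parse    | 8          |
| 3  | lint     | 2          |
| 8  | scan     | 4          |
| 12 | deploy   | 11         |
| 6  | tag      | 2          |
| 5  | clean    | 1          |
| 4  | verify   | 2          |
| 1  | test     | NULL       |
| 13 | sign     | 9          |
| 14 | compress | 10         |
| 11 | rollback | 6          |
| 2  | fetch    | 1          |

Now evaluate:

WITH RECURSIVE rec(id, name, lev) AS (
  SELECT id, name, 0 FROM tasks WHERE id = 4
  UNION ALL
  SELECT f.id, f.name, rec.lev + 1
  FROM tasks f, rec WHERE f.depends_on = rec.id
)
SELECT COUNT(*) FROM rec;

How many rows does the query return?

9

Base: id=4 (verify) at lev 0.
Iteration 1: rows with depends_on in {4} -> notify (id 7, lev 1), scan (id 8, lev 1).
Iteration 2: rows with depends_on in {7,8} -> build (id 9, lev 2), parse (id 10, lev 2).
Iteration 3: rows with depends_on in {9,10} -> sign (id 13, lev 3), compress (id 14, lev 3), init (id 16, lev 3).
Iteration 4: rows with depends_on in {13,14,16} -> merge (id 15, lev 4).
Iteration 5: no rows with depends_on in {15}; recursion stops.
Total rows emitted: 9.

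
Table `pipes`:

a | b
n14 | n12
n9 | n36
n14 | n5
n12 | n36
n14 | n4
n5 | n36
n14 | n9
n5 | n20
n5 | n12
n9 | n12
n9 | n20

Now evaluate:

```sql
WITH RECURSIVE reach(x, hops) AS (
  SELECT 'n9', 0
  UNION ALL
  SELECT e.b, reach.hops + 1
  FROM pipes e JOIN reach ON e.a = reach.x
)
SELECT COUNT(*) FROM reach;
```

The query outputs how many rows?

5

Base: (n9, hops=0).
Iteration 1: edges from {n9} -> (n12, hops=1), (n20, hops=1), (n36, hops=1).
Iteration 2: edges from {n12,n20,n36} -> (n36, hops=2).
Iteration 3: no outgoing edges from {n36}; recursion stops.
Total rows emitted: 5.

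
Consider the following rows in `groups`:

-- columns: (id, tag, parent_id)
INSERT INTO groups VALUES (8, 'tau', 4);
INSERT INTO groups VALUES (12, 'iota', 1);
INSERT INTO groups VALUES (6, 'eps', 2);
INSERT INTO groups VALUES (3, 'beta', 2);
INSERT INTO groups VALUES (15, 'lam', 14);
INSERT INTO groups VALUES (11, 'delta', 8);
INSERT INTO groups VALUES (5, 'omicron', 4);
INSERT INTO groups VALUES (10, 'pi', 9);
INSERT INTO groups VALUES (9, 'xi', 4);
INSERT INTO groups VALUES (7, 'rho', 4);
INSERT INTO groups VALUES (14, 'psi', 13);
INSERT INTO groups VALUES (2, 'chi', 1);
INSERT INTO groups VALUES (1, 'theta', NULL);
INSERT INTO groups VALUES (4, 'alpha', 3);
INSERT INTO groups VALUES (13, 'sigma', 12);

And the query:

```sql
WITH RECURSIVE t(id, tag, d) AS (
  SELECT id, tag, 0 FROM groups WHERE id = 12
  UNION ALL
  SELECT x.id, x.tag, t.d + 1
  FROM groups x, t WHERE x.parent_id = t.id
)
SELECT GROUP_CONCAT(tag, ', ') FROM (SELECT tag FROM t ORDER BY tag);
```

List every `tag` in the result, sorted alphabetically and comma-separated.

Base: id=12 (iota) at d 0.
Iteration 1: rows with parent_id in {12} -> sigma (id 13, d 1).
Iteration 2: rows with parent_id in {13} -> psi (id 14, d 2).
Iteration 3: rows with parent_id in {14} -> lam (id 15, d 3).
Iteration 4: no rows with parent_id in {15}; recursion stops.

iota, lam, psi, sigma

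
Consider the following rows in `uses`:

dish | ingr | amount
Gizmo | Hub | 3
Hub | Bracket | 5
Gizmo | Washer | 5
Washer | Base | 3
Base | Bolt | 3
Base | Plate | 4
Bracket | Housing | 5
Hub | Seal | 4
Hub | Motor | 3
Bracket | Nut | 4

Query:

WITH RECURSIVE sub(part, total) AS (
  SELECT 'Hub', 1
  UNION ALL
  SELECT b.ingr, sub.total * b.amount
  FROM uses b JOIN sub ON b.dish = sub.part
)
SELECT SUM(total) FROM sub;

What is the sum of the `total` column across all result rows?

Base: (Hub, total=1).
Iteration 1: components of {Hub} -> Bracket = 1*5 = 5, Motor = 1*3 = 3, Seal = 1*4 = 4.
Iteration 2: components of {Bracket,Motor,Seal} -> Housing = 5*5 = 25, Nut = 5*4 = 20.
Iteration 3: no further components; recursion stops.
SUM(total) = 1 + 5 + 4 + 3 + 25 + 20 = 58.

58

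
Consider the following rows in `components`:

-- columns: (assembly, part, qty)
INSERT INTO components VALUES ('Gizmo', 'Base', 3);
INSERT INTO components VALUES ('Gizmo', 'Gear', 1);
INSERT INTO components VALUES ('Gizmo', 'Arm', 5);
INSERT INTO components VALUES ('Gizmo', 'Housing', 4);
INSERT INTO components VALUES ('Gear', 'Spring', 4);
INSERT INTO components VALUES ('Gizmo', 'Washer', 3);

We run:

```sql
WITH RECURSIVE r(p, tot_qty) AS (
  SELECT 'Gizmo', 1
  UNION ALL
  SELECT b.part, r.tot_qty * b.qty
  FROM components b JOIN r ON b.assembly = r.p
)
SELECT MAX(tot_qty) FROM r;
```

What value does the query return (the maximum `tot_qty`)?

5

Base: (Gizmo, tot_qty=1).
Iteration 1: components of {Gizmo} -> Arm = 1*5 = 5, Base = 1*3 = 3, Gear = 1*1 = 1, Housing = 1*4 = 4, Washer = 1*3 = 3.
Iteration 2: components of {Arm,Base,Gear,Housing,Washer} -> Spring = 1*4 = 4.
Iteration 3: no further components; recursion stops.
tot_qty values: 1, 3, 1, 5, 4, 3, 4; the maximum is 5.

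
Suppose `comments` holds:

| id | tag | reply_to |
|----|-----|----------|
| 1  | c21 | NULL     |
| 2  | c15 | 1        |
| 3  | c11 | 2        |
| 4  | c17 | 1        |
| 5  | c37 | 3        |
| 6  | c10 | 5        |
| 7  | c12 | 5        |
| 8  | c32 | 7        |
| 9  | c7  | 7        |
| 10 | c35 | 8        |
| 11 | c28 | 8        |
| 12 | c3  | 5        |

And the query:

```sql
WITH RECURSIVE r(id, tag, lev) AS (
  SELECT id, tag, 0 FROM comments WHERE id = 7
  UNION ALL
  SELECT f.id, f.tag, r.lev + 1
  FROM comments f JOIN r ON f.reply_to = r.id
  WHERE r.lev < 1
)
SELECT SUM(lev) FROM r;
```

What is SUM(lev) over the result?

2

Base: id=7 (c12) at lev 0.
Iteration 1: rows with reply_to in {7} -> c32 (id 8, lev 1), c7 (id 9, lev 1).
Iteration 2: lev < 1 fails for all current rows; recursion stops.
SUM(lev) = 0 + 1 + 1 = 2.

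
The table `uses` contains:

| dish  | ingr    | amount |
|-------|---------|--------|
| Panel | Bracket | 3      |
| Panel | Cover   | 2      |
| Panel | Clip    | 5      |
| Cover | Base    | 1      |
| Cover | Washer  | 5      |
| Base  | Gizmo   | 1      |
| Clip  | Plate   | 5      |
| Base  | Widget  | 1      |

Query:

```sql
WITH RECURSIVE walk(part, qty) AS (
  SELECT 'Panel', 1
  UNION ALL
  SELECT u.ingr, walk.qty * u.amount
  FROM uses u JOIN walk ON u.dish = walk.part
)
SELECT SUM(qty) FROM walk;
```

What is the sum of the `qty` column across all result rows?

52

Base: (Panel, qty=1).
Iteration 1: components of {Panel} -> Bracket = 1*3 = 3, Clip = 1*5 = 5, Cover = 1*2 = 2.
Iteration 2: components of {Bracket,Clip,Cover} -> Base = 2*1 = 2, Plate = 5*5 = 25, Washer = 2*5 = 10.
Iteration 3: components of {Base,Plate,Washer} -> Gizmo = 2*1 = 2, Widget = 2*1 = 2.
Iteration 4: no further components; recursion stops.
SUM(qty) = 1 + 3 + 2 + 5 + 2 + 10 + 25 + 2 + 2 = 52.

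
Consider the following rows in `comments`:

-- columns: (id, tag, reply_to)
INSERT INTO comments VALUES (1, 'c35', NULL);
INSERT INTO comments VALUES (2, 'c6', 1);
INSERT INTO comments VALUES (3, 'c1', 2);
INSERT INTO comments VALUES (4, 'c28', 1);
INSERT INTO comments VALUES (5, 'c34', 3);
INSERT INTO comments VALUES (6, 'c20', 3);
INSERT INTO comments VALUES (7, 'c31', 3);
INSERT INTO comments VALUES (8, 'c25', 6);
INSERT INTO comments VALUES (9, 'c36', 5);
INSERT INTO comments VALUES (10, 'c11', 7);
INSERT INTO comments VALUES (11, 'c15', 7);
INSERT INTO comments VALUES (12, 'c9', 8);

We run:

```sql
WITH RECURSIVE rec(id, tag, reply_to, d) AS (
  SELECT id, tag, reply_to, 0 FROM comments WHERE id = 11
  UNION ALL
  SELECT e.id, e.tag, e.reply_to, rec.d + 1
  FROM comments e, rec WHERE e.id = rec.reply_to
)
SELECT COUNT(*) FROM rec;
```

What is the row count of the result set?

Base: id=11 (c15), reply_to=7, d 0.
Iteration 1: join on id=7 -> c31 (id 7, reply_to=3, d 1).
Iteration 2: join on id=3 -> c1 (id 3, reply_to=2, d 2).
Iteration 3: join on id=2 -> c6 (id 2, reply_to=1, d 3).
Iteration 4: join on id=1 -> c35 (id 1, reply_to=NULL, d 4).
Iteration 5: reply_to is NULL; no match; recursion stops.
Total rows emitted: 5.

5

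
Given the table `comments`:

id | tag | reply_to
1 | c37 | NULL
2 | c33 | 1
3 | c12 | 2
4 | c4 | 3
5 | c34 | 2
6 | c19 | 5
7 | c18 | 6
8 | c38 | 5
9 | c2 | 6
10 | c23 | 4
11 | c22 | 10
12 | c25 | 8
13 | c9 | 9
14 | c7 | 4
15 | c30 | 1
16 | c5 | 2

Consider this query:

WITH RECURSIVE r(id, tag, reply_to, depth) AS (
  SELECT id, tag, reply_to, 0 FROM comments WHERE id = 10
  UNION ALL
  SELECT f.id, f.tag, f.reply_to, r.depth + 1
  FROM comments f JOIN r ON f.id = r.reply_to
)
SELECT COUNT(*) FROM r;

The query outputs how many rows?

5

Base: id=10 (c23), reply_to=4, depth 0.
Iteration 1: join on id=4 -> c4 (id 4, reply_to=3, depth 1).
Iteration 2: join on id=3 -> c12 (id 3, reply_to=2, depth 2).
Iteration 3: join on id=2 -> c33 (id 2, reply_to=1, depth 3).
Iteration 4: join on id=1 -> c37 (id 1, reply_to=NULL, depth 4).
Iteration 5: reply_to is NULL; no match; recursion stops.
Total rows emitted: 5.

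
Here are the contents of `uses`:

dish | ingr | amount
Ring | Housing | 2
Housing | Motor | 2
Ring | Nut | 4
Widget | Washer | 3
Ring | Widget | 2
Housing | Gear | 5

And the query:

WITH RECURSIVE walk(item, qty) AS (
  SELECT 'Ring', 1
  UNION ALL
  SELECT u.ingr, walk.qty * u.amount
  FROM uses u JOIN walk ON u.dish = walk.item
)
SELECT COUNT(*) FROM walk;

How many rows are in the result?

7

Base: (Ring, qty=1).
Iteration 1: components of {Ring} -> Housing = 1*2 = 2, Nut = 1*4 = 4, Widget = 1*2 = 2.
Iteration 2: components of {Housing,Nut,Widget} -> Gear = 2*5 = 10, Motor = 2*2 = 4, Washer = 2*3 = 6.
Iteration 3: no further components; recursion stops.
Total rows emitted: 7.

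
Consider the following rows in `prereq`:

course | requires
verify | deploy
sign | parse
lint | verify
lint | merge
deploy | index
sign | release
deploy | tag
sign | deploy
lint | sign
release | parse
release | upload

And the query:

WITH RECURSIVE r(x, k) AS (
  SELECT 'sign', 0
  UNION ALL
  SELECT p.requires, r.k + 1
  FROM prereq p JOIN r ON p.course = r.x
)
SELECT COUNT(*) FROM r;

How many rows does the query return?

Base: (sign, k=0).
Iteration 1: edges from {sign} -> (deploy, k=1), (parse, k=1), (release, k=1).
Iteration 2: edges from {deploy,parse,release} -> (index, k=2), (parse, k=2), (tag, k=2), (upload, k=2).
Iteration 3: no outgoing edges from {index,parse,tag,upload}; recursion stops.
Total rows emitted: 8.

8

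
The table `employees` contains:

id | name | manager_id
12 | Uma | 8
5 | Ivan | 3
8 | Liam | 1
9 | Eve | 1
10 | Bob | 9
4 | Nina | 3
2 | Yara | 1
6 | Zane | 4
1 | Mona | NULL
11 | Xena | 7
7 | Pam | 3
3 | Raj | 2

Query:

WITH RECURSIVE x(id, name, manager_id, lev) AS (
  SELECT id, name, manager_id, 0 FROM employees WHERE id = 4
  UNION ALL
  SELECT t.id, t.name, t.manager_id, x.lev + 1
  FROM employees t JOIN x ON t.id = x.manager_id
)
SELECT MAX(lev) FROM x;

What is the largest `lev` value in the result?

3

Base: id=4 (Nina), manager_id=3, lev 0.
Iteration 1: join on id=3 -> Raj (id 3, manager_id=2, lev 1).
Iteration 2: join on id=2 -> Yara (id 2, manager_id=1, lev 2).
Iteration 3: join on id=1 -> Mona (id 1, manager_id=NULL, lev 3).
Iteration 4: manager_id is NULL; no match; recursion stops.
lev values: 0, 1, 2, 3; the maximum is 3.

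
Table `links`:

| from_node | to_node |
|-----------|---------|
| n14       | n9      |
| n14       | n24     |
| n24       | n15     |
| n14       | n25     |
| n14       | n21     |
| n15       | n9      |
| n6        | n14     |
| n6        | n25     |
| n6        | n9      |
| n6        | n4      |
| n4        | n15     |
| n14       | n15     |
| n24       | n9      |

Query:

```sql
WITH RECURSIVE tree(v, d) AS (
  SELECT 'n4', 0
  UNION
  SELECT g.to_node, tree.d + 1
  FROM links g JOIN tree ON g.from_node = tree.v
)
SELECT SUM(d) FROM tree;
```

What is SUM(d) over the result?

Base: (n4, d=0).
Iteration 1: edges from {n4} -> (n15, d=1).
Iteration 2: edges from {n15} -> (n9, d=2).
Iteration 3: no outgoing edges from {n9}; recursion stops.
SUM(d) = 0 + 1 + 2 = 3.

3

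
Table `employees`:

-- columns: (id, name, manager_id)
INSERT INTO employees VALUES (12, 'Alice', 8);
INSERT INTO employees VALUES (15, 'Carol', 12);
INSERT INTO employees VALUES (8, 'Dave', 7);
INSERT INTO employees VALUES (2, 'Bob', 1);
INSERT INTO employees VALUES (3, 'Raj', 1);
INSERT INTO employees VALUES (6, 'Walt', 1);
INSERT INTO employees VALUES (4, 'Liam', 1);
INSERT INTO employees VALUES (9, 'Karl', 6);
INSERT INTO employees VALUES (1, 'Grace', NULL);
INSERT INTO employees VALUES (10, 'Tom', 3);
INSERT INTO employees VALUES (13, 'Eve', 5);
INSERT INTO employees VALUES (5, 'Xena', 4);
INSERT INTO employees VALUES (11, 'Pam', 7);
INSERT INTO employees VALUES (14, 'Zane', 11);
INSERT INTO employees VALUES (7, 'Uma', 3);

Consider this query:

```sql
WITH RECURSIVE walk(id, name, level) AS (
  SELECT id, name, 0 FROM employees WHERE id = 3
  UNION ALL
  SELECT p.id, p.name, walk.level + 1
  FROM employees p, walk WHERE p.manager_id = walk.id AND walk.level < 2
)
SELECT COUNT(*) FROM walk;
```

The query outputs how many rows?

5

Base: id=3 (Raj) at level 0.
Iteration 1: rows with manager_id in {3} -> Uma (id 7, level 1), Tom (id 10, level 1).
Iteration 2: rows with manager_id in {7,10} -> Dave (id 8, level 2), Pam (id 11, level 2).
Iteration 3: level < 2 fails for all current rows; recursion stops.
Total rows emitted: 5.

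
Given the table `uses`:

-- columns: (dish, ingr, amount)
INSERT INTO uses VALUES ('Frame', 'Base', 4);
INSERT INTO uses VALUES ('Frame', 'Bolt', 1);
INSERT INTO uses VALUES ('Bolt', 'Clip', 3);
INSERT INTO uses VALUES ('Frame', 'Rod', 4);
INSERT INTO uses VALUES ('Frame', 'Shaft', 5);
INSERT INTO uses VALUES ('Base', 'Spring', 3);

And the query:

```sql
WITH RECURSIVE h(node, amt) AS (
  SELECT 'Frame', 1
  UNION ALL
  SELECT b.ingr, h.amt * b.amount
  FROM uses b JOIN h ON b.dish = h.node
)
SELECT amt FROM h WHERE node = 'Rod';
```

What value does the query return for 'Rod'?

4

Base: (Frame, amt=1).
Iteration 1: components of {Frame} -> Base = 1*4 = 4, Bolt = 1*1 = 1, Rod = 1*4 = 4, Shaft = 1*5 = 5.
Iteration 2: components of {Base,Bolt,Rod,Shaft} -> Clip = 1*3 = 3, Spring = 4*3 = 12.
Iteration 3: no further components; recursion stops.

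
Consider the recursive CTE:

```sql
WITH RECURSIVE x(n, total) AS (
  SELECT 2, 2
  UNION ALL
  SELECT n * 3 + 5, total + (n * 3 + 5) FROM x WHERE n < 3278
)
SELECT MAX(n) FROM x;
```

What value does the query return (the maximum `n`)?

3278

Base: n=2, total=2.
Iteration 1: 2 < 3278 holds -> n = 2 * 3 + 5 = 11, total = 2 + 11 = 13.
Iteration 2: 11 < 3278 holds -> n = 11 * 3 + 5 = 38, total = 13 + 38 = 51.
Iteration 3: 38 < 3278 holds -> n = 38 * 3 + 5 = 119, total = 51 + 119 = 170.
Iteration 4: 119 < 3278 holds -> n = 119 * 3 + 5 = 362, total = 170 + 362 = 532.
Iteration 5: 362 < 3278 holds -> n = 362 * 3 + 5 = 1091, total = 532 + 1091 = 1623.
Iteration 6: 1091 < 3278 holds -> n = 1091 * 3 + 5 = 3278, total = 1623 + 3278 = 4901.
Iteration 7: 3278 < 3278 fails; recursion stops.
n values: 2, 11, 38, 119, 362, 1091, 3278; the maximum is 3278.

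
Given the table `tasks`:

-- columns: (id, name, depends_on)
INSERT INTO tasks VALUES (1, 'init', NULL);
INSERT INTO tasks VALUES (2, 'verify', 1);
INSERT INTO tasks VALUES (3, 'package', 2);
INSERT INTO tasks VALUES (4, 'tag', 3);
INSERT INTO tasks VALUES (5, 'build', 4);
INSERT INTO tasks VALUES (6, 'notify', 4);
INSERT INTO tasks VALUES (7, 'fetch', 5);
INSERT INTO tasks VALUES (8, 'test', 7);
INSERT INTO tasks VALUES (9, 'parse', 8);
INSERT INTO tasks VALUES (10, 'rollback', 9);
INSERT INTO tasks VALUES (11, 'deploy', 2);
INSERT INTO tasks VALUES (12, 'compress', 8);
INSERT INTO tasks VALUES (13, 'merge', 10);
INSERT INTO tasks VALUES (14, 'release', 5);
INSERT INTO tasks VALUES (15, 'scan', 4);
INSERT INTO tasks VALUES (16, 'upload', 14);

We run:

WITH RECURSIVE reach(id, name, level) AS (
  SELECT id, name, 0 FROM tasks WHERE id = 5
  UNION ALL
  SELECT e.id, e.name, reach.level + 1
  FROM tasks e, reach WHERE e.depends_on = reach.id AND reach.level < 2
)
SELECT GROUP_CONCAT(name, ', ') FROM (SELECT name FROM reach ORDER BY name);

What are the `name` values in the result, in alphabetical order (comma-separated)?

build, fetch, release, test, upload

Base: id=5 (build) at level 0.
Iteration 1: rows with depends_on in {5} -> fetch (id 7, level 1), release (id 14, level 1).
Iteration 2: rows with depends_on in {7,14} -> test (id 8, level 2), upload (id 16, level 2).
Iteration 3: level < 2 fails for all current rows; recursion stops.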